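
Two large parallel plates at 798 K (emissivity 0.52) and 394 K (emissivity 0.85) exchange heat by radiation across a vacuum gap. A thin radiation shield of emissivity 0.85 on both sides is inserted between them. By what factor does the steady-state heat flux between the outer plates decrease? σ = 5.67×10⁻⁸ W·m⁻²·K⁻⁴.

factor ≈ 1.64

Without shield: q₀ = σΔ(T⁴)/(1/ε₁+1/ε₂−1) with denominator 2.100.
With shield the two gaps are in series; the resistances add: (1/ε₁+1/ε_s−1)+(1/ε_s+1/ε₂−1) = 2.100+1.353 = 3.452.
Heat-flux ratio q₀/q = 3.452/2.100.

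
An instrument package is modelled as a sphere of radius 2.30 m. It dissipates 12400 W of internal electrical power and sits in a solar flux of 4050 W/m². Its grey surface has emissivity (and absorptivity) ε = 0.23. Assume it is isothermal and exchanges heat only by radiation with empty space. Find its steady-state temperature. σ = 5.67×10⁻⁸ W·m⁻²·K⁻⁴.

At steady state, absorbed solar power + internal power = radiated power.
Absorbed: α·S·A_cross = 0.23·4050·16.62 = 15480 W (cross-section πr²).
Total input = 15480 + 12400 = 27880 W.
Radiated: εσ·A_surf·T⁴ with A_surf = 4πr² = 66.48 m².
T⁴ = 27880/(0.23·5.67×10⁻⁸·66.48) = 3.216×10¹⁰ K⁴.

T ≈ 423 K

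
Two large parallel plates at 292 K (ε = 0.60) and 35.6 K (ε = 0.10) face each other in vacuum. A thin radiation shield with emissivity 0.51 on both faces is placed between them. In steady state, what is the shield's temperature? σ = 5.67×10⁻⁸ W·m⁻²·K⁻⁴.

T_s ≈ 277 K

In steady state the net flux on the hot side equals that on the cold side.
σ(T₁⁴−T_s⁴)/D₁ = σ(T_s⁴−T₂⁴)/D₂, with D₁ = 1/ε₁+1/ε_s−1 = 2.627, D₂ = 1/ε_s+1/ε₂−1 = 10.96.
Solve for T_s⁴: T_s⁴ = (D₂·T₁⁴ + D₁·T₂⁴)/(D₁+D₂) = 5.865×10⁹ K⁴.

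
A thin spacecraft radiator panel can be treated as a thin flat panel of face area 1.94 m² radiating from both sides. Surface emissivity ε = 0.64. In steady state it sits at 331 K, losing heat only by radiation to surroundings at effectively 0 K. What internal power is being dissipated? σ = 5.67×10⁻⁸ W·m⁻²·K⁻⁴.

Steady state: P = εσA T⁴.
A = 2·1.94 = 3.880 m²; T⁴ = (331)⁴ = 1.200×10¹⁰ K⁴.
P = 0.64 × 5.67×10⁻⁸ × 3.880 × 1.200×10¹⁰.

P ≈ 1690 W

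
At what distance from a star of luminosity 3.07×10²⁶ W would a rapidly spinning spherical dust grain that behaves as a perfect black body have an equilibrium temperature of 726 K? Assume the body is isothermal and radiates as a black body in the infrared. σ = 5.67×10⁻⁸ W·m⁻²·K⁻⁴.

For an isothermal black-emitting sphere, (1−a)S·πr² = σ·4πr²·T⁴ ⇒ S = 4σT⁴/(1−a).
S = 4·5.67×10⁻⁸·(726)⁴/1.00 = 63010 W/m².
Flux falls as S = L/(4πd²), so d = √(L/(4πS)) = √(3.07×10²⁶/(4π·63010)).

d ≈ 1.97×10¹⁰ m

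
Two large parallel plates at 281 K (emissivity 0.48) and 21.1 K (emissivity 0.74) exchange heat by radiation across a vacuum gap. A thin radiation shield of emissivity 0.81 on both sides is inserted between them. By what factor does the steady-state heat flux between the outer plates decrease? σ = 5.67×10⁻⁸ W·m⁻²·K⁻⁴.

factor ≈ 1.60

Without shield: q₀ = σΔ(T⁴)/(1/ε₁+1/ε₂−1) with denominator 2.435.
With shield the two gaps are in series; the resistances add: (1/ε₁+1/ε_s−1)+(1/ε_s+1/ε₂−1) = 2.318+1.586 = 3.904.
Heat-flux ratio q₀/q = 3.904/2.435.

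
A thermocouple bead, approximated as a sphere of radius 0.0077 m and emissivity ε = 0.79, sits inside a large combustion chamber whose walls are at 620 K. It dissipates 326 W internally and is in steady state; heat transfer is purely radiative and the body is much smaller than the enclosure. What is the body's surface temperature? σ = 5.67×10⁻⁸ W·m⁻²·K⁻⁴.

T ≈ 1770 K

For a small grey body in a large enclosure, net radiated power = εσA(T⁴ − T_w⁴).
Steady state: P = εσA(T⁴ − T_w⁴) with A = 4πr² = 7.451×10⁻⁴ m².
T⁴ = P/(εσA) + T_w⁴ = 326/(0.79·5.67×10⁻⁸·7.451×10⁻⁴) + (620)⁴
    = 9.768×10¹² + 1.478×10¹¹ = 9.916×10¹² K⁴.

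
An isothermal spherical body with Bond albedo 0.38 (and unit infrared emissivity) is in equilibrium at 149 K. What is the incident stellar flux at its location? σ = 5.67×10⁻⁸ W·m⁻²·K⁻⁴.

S ≈ 180 W/m²

(1−a)S·πr² = σ·4πr²·T⁴ ⇒ S = 4σT⁴/(1−a).
S = 4·5.67×10⁻⁸·4.929×10⁸/0.620.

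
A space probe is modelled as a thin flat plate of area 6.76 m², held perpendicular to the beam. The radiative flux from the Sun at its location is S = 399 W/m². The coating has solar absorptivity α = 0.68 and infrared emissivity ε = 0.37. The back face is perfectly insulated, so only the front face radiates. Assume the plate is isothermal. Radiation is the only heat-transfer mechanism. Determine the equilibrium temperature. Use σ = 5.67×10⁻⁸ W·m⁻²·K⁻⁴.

At equilibrium, absorbed power = emitted power.
Absorbing cross-section = A = 6.760 m²; emitting surface = A = 6.760 m² (ratio 1).
αS·A_cross = εσ·A_surf·T⁴  ⇒  T⁴ = αS/(ε·1σ).
T⁴ = 0.680·399/(0.37·1·5.67×10⁻⁸) = 1.293×10¹⁰ K⁴.
T = (1.293×10¹⁰)^(1/4).

T ≈ 337 K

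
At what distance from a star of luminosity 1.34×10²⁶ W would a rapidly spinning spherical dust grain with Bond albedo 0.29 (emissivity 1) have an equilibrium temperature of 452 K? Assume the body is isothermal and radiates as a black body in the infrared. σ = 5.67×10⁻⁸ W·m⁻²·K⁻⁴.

d ≈ 2.83×10¹⁰ m

For an isothermal black-emitting sphere, (1−a)S·πr² = σ·4πr²·T⁴ ⇒ S = 4σT⁴/(1−a).
S = 4·5.67×10⁻⁸·(452)⁴/0.710 = 13330 W/m².
Flux falls as S = L/(4πd²), so d = √(L/(4πS)) = √(1.34×10²⁶/(4π·13330)).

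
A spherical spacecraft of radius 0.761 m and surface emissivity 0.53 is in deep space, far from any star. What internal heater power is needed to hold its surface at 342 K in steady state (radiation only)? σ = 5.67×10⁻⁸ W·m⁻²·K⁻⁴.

P ≈ 2990 W

P = εσ·4πr²·T⁴.
4πr² = 7.277 m²; T⁴ = 1.368×10¹⁰ K⁴.
P = 0.53·5.67×10⁻⁸·7.277·1.368×10¹⁰.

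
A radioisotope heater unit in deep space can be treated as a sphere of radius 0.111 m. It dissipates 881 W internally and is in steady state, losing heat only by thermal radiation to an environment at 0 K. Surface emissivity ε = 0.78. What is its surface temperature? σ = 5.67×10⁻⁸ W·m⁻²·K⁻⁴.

T ≈ 599 K

Steady state: internal power = radiated power, P = εσA T⁴.
Radiating area A = 4πr² = 0.1548 m².
T⁴ = P/(εσA) = 881/(0.78·5.67×10⁻⁸·0.1548) = 1.287×10¹¹ K⁴.
T = (1.287×10¹¹)^(1/4).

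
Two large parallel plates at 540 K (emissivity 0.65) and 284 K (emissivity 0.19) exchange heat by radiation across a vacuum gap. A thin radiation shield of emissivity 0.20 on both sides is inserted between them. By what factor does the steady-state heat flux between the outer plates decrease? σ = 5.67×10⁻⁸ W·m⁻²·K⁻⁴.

Without shield: q₀ = σΔ(T⁴)/(1/ε₁+1/ε₂−1) with denominator 5.802.
With shield the two gaps are in series; the resistances add: (1/ε₁+1/ε_s−1)+(1/ε_s+1/ε₂−1) = 5.538+9.263 = 14.80.
Heat-flux ratio q₀/q = 14.80/5.802.

factor ≈ 2.55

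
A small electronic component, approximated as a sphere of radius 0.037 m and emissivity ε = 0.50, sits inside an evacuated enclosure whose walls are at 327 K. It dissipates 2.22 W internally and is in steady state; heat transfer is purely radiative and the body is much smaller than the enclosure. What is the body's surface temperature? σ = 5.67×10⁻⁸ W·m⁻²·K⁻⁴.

T ≈ 356 K

For a small grey body in a large enclosure, net radiated power = εσA(T⁴ − T_w⁴).
Steady state: P = εσA(T⁴ − T_w⁴) with A = 4πr² = 0.01720 m².
T⁴ = P/(εσA) + T_w⁴ = 2.22/(0.50·5.67×10⁻⁸·0.01720) + (327)⁴
    = 4.552×10⁹ + 1.143×10¹⁰ = 1.599×10¹⁰ K⁴.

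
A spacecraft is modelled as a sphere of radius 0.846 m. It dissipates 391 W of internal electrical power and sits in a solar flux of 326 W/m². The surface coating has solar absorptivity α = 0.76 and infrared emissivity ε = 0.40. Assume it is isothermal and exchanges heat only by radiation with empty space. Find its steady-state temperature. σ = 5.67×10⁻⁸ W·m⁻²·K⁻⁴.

T ≈ 261 K

At steady state, absorbed solar power + internal power = radiated power.
Absorbed: α·S·A_cross = 0.76·326·2.248 = 557.1 W (cross-section πr²).
Total input = 557.1 + 391 = 948.1 W.
Radiated: εσ·A_surf·T⁴ with A_surf = 4πr² = 8.994 m².
T⁴ = 948.1/(0.40·5.67×10⁻⁸·8.994) = 4.648×10⁹ K⁴.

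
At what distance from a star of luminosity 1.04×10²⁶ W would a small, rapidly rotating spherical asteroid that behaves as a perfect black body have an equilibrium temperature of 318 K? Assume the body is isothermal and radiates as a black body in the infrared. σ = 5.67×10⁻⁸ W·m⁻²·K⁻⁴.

For an isothermal black-emitting sphere, (1−a)S·πr² = σ·4πr²·T⁴ ⇒ S = 4σT⁴/(1−a).
S = 4·5.67×10⁻⁸·(318)⁴/1.00 = 2319 W/m².
Flux falls as S = L/(4πd²), so d = √(L/(4πS)) = √(1.04×10²⁶/(4π·2319)).

d ≈ 5.97×10¹⁰ m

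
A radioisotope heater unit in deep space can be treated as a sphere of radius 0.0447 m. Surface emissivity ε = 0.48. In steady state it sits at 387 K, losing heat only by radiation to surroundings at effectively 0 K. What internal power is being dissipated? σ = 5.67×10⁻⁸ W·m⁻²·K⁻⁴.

Steady state: P = εσA T⁴.
A = 4πr² = 0.02511 m²; T⁴ = (387)⁴ = 2.243×10¹⁰ K⁴.
P = 0.48 × 5.67×10⁻⁸ × 0.02511 × 2.243×10¹⁰.

P ≈ 15.3 W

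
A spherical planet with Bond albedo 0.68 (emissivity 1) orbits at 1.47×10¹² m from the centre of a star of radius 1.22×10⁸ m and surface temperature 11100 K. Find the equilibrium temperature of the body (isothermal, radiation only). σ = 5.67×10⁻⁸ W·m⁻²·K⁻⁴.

T ≈ 53.8 K

The star's surface emits σT_*⁴; at distance d the flux is S = σT_*⁴(R_*/d)².
S = 5.67×10⁻⁸·(11100)⁴·(1.22×10⁸/1.47×10¹²)² = 5.929 W/m².
For an isothermal sphere T⁴ = (1−a)S/(4σ) = 8.365×10⁶ K⁴.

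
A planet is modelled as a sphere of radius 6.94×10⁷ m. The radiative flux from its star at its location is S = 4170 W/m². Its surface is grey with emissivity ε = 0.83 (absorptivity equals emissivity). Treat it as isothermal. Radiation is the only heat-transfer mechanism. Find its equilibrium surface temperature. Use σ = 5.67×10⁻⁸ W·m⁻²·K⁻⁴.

At equilibrium, absorbed power = emitted power.
Absorbing cross-section = πr² = 1.513×10¹⁶ m²; emitting surface = 4πr² = 6.052×10¹⁶ m² (ratio 4).
εS·A_cross = εσ·A_surf·T⁴  ⇒  T⁴ = S/(4σ)   (ε cancels).
T⁴ = 4170/(4·5.67×10⁻⁸) = 1.839×10¹⁰ K⁴.
T = (1.839×10¹⁰)^(1/4).

T ≈ 368 K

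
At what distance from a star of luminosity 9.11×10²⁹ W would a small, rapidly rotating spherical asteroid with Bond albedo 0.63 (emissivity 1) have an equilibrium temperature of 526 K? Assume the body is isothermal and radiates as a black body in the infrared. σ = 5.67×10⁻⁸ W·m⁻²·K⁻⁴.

d ≈ 1.24×10¹² m

For an isothermal black-emitting sphere, (1−a)S·πr² = σ·4πr²·T⁴ ⇒ S = 4σT⁴/(1−a).
S = 4·5.67×10⁻⁸·(526)⁴/0.370 = 46920 W/m².
Flux falls as S = L/(4πd²), so d = √(L/(4πS)) = √(9.11×10²⁹/(4π·46920)).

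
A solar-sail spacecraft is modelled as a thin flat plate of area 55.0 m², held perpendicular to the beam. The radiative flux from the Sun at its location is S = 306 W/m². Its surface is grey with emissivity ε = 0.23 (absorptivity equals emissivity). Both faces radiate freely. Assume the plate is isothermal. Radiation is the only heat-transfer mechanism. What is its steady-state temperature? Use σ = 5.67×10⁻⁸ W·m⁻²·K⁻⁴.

At equilibrium, absorbed power = emitted power.
Absorbing cross-section = A = 55.00 m²; emitting surface = 2A = 110.0 m² (ratio 2).
εS·A_cross = εσ·A_surf·T⁴  ⇒  T⁴ = S/(2σ)   (ε cancels).
T⁴ = 306/(2·5.67×10⁻⁸) = 2.698×10⁹ K⁴.
T = (2.698×10⁹)^(1/4).

T ≈ 228 K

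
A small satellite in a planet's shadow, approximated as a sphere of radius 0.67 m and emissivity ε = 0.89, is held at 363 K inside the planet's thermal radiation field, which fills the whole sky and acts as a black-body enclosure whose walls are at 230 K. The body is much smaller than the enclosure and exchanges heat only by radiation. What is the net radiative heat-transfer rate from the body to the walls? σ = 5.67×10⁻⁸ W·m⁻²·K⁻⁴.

P_net ≈ 4150 W

For a small grey body in a large enclosure: P_net = εσA(T_body⁴ − T_wall⁴).
A = 4πr² = 5.641 m²; T_body⁴ − T_wall⁴ = 1.736×10¹⁰ − 2.798×10⁹ = 1.456×10¹⁰ K⁴.
|P_net| = 0.89·5.67×10⁻⁸·5.641·1.456×10¹⁰.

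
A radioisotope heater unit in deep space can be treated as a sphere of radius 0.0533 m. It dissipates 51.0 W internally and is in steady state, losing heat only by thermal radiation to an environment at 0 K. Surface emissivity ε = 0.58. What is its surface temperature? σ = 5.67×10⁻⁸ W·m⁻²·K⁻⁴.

T ≈ 457 K

Steady state: internal power = radiated power, P = εσA T⁴.
Radiating area A = 4πr² = 0.03570 m².
T⁴ = P/(εσA) = 51.0/(0.58·5.67×10⁻⁸·0.03570) = 4.344×10¹⁰ K⁴.
T = (4.344×10¹⁰)^(1/4).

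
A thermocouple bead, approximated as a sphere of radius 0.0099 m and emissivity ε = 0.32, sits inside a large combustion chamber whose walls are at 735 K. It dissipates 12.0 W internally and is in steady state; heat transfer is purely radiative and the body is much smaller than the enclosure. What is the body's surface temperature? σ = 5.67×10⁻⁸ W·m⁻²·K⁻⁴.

T ≈ 954 K

For a small grey body in a large enclosure, net radiated power = εσA(T⁴ − T_w⁴).
Steady state: P = εσA(T⁴ − T_w⁴) with A = 4πr² = 0.001232 m².
T⁴ = P/(εσA) + T_w⁴ = 12.0/(0.32·5.67×10⁻⁸·0.001232) + (735)⁴
    = 5.370×10¹¹ + 2.918×10¹¹ = 8.288×10¹¹ K⁴.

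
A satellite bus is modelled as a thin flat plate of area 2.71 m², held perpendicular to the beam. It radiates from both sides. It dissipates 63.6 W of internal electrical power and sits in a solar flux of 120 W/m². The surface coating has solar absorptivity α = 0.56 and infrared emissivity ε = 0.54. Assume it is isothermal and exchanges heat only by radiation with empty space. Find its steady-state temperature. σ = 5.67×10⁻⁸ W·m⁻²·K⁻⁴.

T ≈ 196 K

At steady state, absorbed solar power + internal power = radiated power.
Absorbed: α·S·A_cross = 0.56·120·2.710 = 182.1 W (cross-section A).
Total input = 182.1 + 63.6 = 245.7 W.
Radiated: εσ·A_surf·T⁴ with A_surf = 2A = 5.420 m².
T⁴ = 245.7/(0.54·5.67×10⁻⁸·5.420) = 1.481×10⁹ K⁴.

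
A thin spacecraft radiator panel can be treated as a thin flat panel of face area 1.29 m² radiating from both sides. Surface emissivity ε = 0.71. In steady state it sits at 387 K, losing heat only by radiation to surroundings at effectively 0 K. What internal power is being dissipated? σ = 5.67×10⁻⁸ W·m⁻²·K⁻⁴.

P ≈ 2330 W

Steady state: P = εσA T⁴.
A = 2·1.29 = 2.580 m²; T⁴ = (387)⁴ = 2.243×10¹⁰ K⁴.
P = 0.71 × 5.67×10⁻⁸ × 2.580 × 2.243×10¹⁰.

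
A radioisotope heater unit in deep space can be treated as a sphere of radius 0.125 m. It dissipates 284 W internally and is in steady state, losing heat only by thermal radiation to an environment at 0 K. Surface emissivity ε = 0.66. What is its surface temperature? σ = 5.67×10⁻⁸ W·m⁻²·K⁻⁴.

T ≈ 443 K

Steady state: internal power = radiated power, P = εσA T⁴.
Radiating area A = 4πr² = 0.1963 m².
T⁴ = P/(εσA) = 284/(0.66·5.67×10⁻⁸·0.1963) = 3.865×10¹⁰ K⁴.
T = (3.865×10¹⁰)^(1/4).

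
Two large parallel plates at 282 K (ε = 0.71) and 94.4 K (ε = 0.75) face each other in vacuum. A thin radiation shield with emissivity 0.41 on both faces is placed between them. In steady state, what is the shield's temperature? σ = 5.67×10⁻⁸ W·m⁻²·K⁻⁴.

T_s ≈ 237 K

In steady state the net flux on the hot side equals that on the cold side.
σ(T₁⁴−T_s⁴)/D₁ = σ(T_s⁴−T₂⁴)/D₂, with D₁ = 1/ε₁+1/ε_s−1 = 2.847, D₂ = 1/ε_s+1/ε₂−1 = 2.772.
Solve for T_s⁴: T_s⁴ = (D₂·T₁⁴ + D₁·T₂⁴)/(D₁+D₂) = 3.160×10⁹ K⁴.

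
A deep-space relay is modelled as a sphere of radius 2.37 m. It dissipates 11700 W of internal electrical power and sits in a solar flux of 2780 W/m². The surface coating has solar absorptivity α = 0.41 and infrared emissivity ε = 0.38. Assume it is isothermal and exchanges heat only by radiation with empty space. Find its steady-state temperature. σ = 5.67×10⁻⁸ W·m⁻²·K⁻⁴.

T ≈ 380 K

At steady state, absorbed solar power + internal power = radiated power.
Absorbed: α·S·A_cross = 0.41·2780·17.65 = 20110 W (cross-section πr²).
Total input = 20110 + 11700 = 31810 W.
Radiated: εσ·A_surf·T⁴ with A_surf = 4πr² = 70.58 m².
T⁴ = 31810/(0.38·5.67×10⁻⁸·70.58) = 2.092×10¹⁰ K⁴.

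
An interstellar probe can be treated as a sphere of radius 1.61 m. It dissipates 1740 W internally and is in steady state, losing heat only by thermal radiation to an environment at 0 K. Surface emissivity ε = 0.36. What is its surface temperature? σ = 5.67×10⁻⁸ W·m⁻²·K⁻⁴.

Steady state: internal power = radiated power, P = εσA T⁴.
Radiating area A = 4πr² = 32.57 m².
T⁴ = P/(εσA) = 1740/(0.36·5.67×10⁻⁸·32.57) = 2.617×10⁹ K⁴.
T = (2.617×10⁹)^(1/4).

T ≈ 226 K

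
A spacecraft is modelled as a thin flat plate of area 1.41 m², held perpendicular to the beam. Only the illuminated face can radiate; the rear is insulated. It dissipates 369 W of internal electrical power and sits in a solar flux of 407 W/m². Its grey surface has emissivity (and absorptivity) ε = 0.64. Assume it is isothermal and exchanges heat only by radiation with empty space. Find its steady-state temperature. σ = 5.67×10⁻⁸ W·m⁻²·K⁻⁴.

At steady state, absorbed solar power + internal power = radiated power.
Absorbed: α·S·A_cross = 0.64·407·1.410 = 367.3 W (cross-section A).
Total input = 367.3 + 369 = 736.3 W.
Radiated: εσ·A_surf·T⁴ with A_surf = A = 1.410 m².
T⁴ = 736.3/(0.64·5.67×10⁻⁸·1.410) = 1.439×10¹⁰ K⁴.

T ≈ 346 K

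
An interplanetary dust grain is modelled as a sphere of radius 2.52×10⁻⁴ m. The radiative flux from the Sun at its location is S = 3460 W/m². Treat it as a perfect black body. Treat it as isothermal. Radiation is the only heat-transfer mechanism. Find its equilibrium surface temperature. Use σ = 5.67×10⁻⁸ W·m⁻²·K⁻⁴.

At equilibrium, absorbed power = emitted power.
Absorbing cross-section = πr² = 1.995×10⁻⁷ m²; emitting surface = 4πr² = 7.980×10⁻⁷ m² (ratio 4).
S·A_cross = εσ·A_surf·T⁴  ⇒  T⁴ = S/(4σ).
T⁴ = 1.00·3460/(4·5.67×10⁻⁸) = 1.526×10¹⁰ K⁴.
T = (1.526×10¹⁰)^(1/4).

T ≈ 351 K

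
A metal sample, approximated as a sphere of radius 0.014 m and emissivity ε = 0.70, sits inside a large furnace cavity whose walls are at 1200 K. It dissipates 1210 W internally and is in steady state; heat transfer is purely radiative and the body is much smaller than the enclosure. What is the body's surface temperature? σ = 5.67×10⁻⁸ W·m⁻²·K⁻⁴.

T ≈ 1950 K

For a small grey body in a large enclosure, net radiated power = εσA(T⁴ − T_w⁴).
Steady state: P = εσA(T⁴ − T_w⁴) with A = 4πr² = 0.002463 m².
T⁴ = P/(εσA) + T_w⁴ = 1210/(0.70·5.67×10⁻⁸·0.002463) + (1200)⁴
    = 1.238×10¹³ + 2.074×10¹² = 1.445×10¹³ K⁴.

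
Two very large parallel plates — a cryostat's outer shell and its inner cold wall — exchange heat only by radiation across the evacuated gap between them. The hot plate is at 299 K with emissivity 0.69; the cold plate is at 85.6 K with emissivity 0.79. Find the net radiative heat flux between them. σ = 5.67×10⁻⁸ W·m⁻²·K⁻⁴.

q ≈ 262 W/m²

For two infinite grey parallel plates, q = σ(T₁⁴ − T₂⁴)/(1/ε₁ + 1/ε₂ − 1).
T₁⁴ − T₂⁴ = 7.993×10⁹ − 5.369×10⁷ = 7.939×10⁹ K⁴.
1/ε₁ + 1/ε₂ − 1 = 1.449 + 1.266 − 1 = 1.715.
q = 5.67×10⁻⁸ × 7.939×10⁹ / 1.715.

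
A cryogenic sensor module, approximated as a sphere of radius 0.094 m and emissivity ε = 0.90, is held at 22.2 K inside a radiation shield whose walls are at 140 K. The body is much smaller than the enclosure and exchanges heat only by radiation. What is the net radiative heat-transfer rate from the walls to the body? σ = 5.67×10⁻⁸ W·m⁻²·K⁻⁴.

For a small grey body in a large enclosure: P_net = εσA(T_body⁴ − T_wall⁴).
A = 4πr² = 0.1110 m²; T_body⁴ − T_wall⁴ = 2.429×10⁵ − 3.842×10⁸ = -3.839×10⁸ K⁴.
|P_net| = 0.90·5.67×10⁻⁸·0.1110·3.839×10⁸.

P_net ≈ 2.18 W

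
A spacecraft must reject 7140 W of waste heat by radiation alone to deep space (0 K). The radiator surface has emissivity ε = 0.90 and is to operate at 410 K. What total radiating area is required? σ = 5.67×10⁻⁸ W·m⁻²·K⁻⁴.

P = εσA T⁴ ⇒ A = P/(εσT⁴).
T⁴ = 2.826×10¹⁰ K⁴.
A = 7140/(0.90 × 5.67×10⁻⁸ × 2.826×10¹⁰).

A ≈ 4.95 m²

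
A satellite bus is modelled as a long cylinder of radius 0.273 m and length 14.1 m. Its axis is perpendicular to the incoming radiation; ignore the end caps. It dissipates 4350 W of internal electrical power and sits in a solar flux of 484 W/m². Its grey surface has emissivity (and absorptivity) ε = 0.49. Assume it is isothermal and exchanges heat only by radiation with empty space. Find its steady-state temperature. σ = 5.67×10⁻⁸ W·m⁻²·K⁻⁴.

At steady state, absorbed solar power + internal power = radiated power.
Absorbed: α·S·A_cross = 0.49·484·7.699 = 1826 W (cross-section 2rL).
Total input = 1826 + 4350 = 6176 W.
Radiated: εσ·A_surf·T⁴ with A_surf = 2πrL = 24.19 m².
T⁴ = 6176/(0.49·5.67×10⁻⁸·24.19) = 9.191×10⁹ K⁴.

T ≈ 310 K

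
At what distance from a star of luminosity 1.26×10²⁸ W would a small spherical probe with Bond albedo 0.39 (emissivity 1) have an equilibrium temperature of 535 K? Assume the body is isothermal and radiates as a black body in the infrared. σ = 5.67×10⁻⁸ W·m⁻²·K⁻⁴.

For an isothermal black-emitting sphere, (1−a)S·πr² = σ·4πr²·T⁴ ⇒ S = 4σT⁴/(1−a).
S = 4·5.67×10⁻⁸·(535)⁴/0.610 = 30460 W/m².
Flux falls as S = L/(4πd²), so d = √(L/(4πS)) = √(1.26×10²⁸/(4π·30460)).

d ≈ 1.81×10¹¹ m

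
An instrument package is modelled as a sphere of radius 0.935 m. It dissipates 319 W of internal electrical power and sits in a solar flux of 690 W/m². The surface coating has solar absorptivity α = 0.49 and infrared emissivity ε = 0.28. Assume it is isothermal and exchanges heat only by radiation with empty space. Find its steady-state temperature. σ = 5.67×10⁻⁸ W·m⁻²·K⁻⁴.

T ≈ 291 K

At steady state, absorbed solar power + internal power = radiated power.
Absorbed: α·S·A_cross = 0.49·690·2.746 = 928.6 W (cross-section πr²).
Total input = 928.6 + 319 = 1248 W.
Radiated: εσ·A_surf·T⁴ with A_surf = 4πr² = 10.99 m².
T⁴ = 1248/(0.28·5.67×10⁻⁸·10.99) = 7.153×10⁹ K⁴.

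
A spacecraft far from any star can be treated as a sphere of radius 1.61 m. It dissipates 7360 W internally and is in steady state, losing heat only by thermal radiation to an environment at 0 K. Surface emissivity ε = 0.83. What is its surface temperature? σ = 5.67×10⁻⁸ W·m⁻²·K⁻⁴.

Steady state: internal power = radiated power, P = εσA T⁴.
Radiating area A = 4πr² = 32.57 m².
T⁴ = P/(εσA) = 7360/(0.83·5.67×10⁻⁸·32.57) = 4.801×10⁹ K⁴.
T = (4.801×10⁹)^(1/4).

T ≈ 263 K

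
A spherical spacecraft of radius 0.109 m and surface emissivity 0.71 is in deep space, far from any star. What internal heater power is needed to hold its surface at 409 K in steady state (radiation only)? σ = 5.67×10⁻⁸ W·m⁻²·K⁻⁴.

P ≈ 168 W

P = εσ·4πr²·T⁴.
4πr² = 0.1493 m²; T⁴ = 2.798×10¹⁰ K⁴.
P = 0.71·5.67×10⁻⁸·0.1493·2.798×10¹⁰.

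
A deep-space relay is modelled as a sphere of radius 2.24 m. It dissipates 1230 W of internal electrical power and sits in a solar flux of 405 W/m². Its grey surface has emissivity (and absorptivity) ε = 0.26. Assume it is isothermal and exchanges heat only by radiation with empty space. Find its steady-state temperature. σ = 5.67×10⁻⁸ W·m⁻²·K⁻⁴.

At steady state, absorbed solar power + internal power = radiated power.
Absorbed: α·S·A_cross = 0.26·405·15.76 = 1660 W (cross-section πr²).
Total input = 1660 + 1230 = 2890 W.
Radiated: εσ·A_surf·T⁴ with A_surf = 4πr² = 63.05 m².
T⁴ = 2890/(0.26·5.67×10⁻⁸·63.05) = 3.109×10⁹ K⁴.

T ≈ 236 K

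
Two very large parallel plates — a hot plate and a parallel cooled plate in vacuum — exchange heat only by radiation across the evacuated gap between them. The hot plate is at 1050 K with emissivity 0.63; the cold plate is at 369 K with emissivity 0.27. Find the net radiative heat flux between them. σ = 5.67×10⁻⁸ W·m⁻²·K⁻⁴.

q ≈ 15800 W/m²

For two infinite grey parallel plates, q = σ(T₁⁴ − T₂⁴)/(1/ε₁ + 1/ε₂ − 1).
T₁⁴ − T₂⁴ = 1.216×10¹² − 1.854×10¹⁰ = 1.197×10¹² K⁴.
1/ε₁ + 1/ε₂ − 1 = 1.587 + 3.704 − 1 = 4.291.
q = 5.67×10⁻⁸ × 1.197×10¹² / 4.291.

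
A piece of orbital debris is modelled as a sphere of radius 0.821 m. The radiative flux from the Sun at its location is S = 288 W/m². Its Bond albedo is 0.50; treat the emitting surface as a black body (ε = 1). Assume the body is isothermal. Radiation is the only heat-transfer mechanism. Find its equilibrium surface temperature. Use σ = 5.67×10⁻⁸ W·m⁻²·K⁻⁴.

At equilibrium, absorbed power = emitted power.
Absorbing cross-section = πr² = 2.118 m²; emitting surface = 4πr² = 8.470 m² (ratio 4).
(1−a)S·A_cross = εσ·A_surf·T⁴  ⇒  T⁴ = (1−a)S/(4σ).
T⁴ = 0.500·288/(4·5.67×10⁻⁸) = 6.349×10⁸ K⁴.
T = (6.349×10⁸)^(1/4).

T ≈ 159 K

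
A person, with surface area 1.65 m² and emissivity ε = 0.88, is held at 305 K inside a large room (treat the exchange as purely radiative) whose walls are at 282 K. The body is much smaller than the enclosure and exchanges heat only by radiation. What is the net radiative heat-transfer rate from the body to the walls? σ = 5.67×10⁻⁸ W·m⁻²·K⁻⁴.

P_net ≈ 192 W

For a small grey body in a large enclosure: P_net = εσA(T_body⁴ − T_wall⁴).
A = 1.65 m²; T_body⁴ − T_wall⁴ = 8.654×10⁹ − 6.324×10⁹ = 2.330×10⁹ K⁴.
|P_net| = 0.88·5.67×10⁻⁸·1.650·2.330×10⁹.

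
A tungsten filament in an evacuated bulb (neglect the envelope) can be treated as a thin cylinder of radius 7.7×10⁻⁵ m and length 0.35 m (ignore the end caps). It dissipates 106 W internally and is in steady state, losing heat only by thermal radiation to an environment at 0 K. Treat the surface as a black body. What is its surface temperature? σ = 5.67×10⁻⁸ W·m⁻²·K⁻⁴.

T ≈ 1820 K

Steady state: internal power = radiated power, P = εσA T⁴.
Radiating area A = 2πrL = 1.693×10⁻⁴ m².
T⁴ = P/(εσA) = 106/(1.0·5.67×10⁻⁸·1.693×10⁻⁴) = 1.104×10¹³ K⁴.
T = (1.104×10¹³)^(1/4).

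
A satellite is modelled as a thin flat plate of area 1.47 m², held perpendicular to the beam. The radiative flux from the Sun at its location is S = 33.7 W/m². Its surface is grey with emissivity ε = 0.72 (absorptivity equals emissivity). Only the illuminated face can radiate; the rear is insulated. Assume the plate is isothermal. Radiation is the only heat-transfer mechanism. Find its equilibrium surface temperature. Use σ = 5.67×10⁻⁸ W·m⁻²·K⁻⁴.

At equilibrium, absorbed power = emitted power.
Absorbing cross-section = A = 1.470 m²; emitting surface = A = 1.470 m² (ratio 1).
εS·A_cross = εσ·A_surf·T⁴  ⇒  T⁴ = S/(1σ)   (ε cancels).
T⁴ = 33.7/(1·5.67×10⁻⁸) = 5.944×10⁸ K⁴.
T = (5.944×10⁸)^(1/4).

T ≈ 156 K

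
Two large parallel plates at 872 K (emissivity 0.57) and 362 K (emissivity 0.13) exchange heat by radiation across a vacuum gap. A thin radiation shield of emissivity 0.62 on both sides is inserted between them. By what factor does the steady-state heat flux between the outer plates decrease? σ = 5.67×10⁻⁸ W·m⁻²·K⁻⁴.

Without shield: q₀ = σΔ(T⁴)/(1/ε₁+1/ε₂−1) with denominator 8.447.
With shield the two gaps are in series; the resistances add: (1/ε₁+1/ε_s−1)+(1/ε_s+1/ε₂−1) = 2.367+8.305 = 10.67.
Heat-flux ratio q₀/q = 10.67/8.447.

factor ≈ 1.26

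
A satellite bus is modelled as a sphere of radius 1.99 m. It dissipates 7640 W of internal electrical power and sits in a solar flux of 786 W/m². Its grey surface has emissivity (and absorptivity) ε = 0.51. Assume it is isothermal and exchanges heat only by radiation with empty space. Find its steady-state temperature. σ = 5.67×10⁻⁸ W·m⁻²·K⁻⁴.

At steady state, absorbed solar power + internal power = radiated power.
Absorbed: α·S·A_cross = 0.51·786·12.44 = 4987 W (cross-section πr²).
Total input = 4987 + 7640 = 12630 W.
Radiated: εσ·A_surf·T⁴ with A_surf = 4πr² = 49.76 m².
T⁴ = 12630/(0.51·5.67×10⁻⁸·49.76) = 8.775×10⁹ K⁴.

T ≈ 306 K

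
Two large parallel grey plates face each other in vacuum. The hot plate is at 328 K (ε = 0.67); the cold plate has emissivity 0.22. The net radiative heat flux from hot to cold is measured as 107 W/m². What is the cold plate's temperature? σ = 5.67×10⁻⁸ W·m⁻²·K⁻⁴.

q = σ(T₁⁴ − T₂⁴)/(1/ε₁ + 1/ε₂ − 1); denominator = 5.038.
T₂⁴ = T₁⁴ − q·(1/ε₁+1/ε₂−1)/σ = 1.157×10¹⁰ − 107·5.038/5.67×10⁻⁸
    = 2.067×10⁹ K⁴.

T₂ ≈ 213 K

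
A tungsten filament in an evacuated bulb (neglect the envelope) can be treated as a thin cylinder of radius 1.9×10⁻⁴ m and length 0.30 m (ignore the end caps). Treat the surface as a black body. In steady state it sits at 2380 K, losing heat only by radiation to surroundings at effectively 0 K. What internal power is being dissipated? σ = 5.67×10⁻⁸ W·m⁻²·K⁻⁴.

Steady state: P = εσA T⁴.
A = 2πrL = 3.581×10⁻⁴ m²; T⁴ = (2380)⁴ = 3.209×10¹³ K⁴.
P = 1.0 × 5.67×10⁻⁸ × 3.581×10⁻⁴ × 3.209×10¹³.

P ≈ 652 W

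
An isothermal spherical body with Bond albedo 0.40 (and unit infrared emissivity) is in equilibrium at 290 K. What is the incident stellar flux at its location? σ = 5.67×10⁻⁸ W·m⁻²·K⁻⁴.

S ≈ 2670 W/m²

(1−a)S·πr² = σ·4πr²·T⁴ ⇒ S = 4σT⁴/(1−a).
S = 4·5.67×10⁻⁸·7.073×10⁹/0.600.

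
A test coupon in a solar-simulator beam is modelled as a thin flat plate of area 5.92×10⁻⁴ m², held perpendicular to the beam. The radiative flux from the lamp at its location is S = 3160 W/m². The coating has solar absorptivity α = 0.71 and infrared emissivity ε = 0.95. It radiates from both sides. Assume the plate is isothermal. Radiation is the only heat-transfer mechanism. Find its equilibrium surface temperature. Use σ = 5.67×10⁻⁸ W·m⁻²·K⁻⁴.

At equilibrium, absorbed power = emitted power.
Absorbing cross-section = A = 5.920×10⁻⁴ m²; emitting surface = 2A = 0.001184 m² (ratio 2).
αS·A_cross = εσ·A_surf·T⁴  ⇒  T⁴ = αS/(ε·2σ).
T⁴ = 0.710·3160/(0.95·2·5.67×10⁻⁸) = 2.083×10¹⁰ K⁴.
T = (2.083×10¹⁰)^(1/4).

T ≈ 380 K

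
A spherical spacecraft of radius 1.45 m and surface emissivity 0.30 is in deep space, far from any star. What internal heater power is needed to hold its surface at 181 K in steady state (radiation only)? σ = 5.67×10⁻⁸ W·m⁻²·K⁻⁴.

P ≈ 482 W

P = εσ·4πr²·T⁴.
4πr² = 26.42 m²; T⁴ = 1.073×10⁹ K⁴.
P = 0.30·5.67×10⁻⁸·26.42·1.073×10⁹.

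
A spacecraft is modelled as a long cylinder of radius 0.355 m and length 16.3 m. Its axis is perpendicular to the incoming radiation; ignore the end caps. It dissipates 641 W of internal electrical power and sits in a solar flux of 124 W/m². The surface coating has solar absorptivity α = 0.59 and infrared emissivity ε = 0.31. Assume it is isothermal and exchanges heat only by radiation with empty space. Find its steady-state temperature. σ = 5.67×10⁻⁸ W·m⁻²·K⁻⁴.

At steady state, absorbed solar power + internal power = radiated power.
Absorbed: α·S·A_cross = 0.59·124·11.57 = 846.7 W (cross-section 2rL).
Total input = 846.7 + 641 = 1488 W.
Radiated: εσ·A_surf·T⁴ with A_surf = 2πrL = 36.36 m².
T⁴ = 1488/(0.31·5.67×10⁻⁸·36.36) = 2.328×10⁹ K⁴.

T ≈ 220 K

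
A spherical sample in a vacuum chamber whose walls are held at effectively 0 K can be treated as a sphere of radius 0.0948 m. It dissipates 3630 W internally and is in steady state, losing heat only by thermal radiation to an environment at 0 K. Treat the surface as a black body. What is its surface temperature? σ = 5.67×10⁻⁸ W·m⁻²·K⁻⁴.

T ≈ 868 K

Steady state: internal power = radiated power, P = εσA T⁴.
Radiating area A = 4πr² = 0.1129 m².
T⁴ = P/(εσA) = 3630/(1.0·5.67×10⁻⁸·0.1129) = 5.669×10¹¹ K⁴.
T = (5.669×10¹¹)^(1/4).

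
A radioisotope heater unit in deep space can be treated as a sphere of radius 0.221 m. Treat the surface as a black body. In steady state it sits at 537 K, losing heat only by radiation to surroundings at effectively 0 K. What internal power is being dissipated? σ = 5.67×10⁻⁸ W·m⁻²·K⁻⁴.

Steady state: P = εσA T⁴.
A = 4πr² = 0.6138 m²; T⁴ = (537)⁴ = 8.316×10¹⁰ K⁴.
P = 1.0 × 5.67×10⁻⁸ × 0.6138 × 8.316×10¹⁰.

P ≈ 2890 W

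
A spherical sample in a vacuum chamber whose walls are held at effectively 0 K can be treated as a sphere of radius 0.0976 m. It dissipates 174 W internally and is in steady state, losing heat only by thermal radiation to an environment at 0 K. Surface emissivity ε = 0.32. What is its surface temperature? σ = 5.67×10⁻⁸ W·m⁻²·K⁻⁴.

Steady state: internal power = radiated power, P = εσA T⁴.
Radiating area A = 4πr² = 0.1197 m².
T⁴ = P/(εσA) = 174/(0.32·5.67×10⁻⁸·0.1197) = 8.011×10¹⁰ K⁴.
T = (8.011×10¹⁰)^(1/4).

T ≈ 532 K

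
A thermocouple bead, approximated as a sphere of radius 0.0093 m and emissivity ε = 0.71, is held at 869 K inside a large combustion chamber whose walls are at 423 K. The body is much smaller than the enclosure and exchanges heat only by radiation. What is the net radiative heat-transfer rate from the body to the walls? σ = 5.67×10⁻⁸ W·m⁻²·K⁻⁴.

For a small grey body in a large enclosure: P_net = εσA(T_body⁴ − T_wall⁴).
A = 4πr² = 0.001087 m²; T_body⁴ − T_wall⁴ = 5.703×10¹¹ − 3.202×10¹⁰ = 5.383×10¹¹ K⁴.
|P_net| = 0.71·5.67×10⁻⁸·0.001087·5.383×10¹¹.

P_net ≈ 23.6 W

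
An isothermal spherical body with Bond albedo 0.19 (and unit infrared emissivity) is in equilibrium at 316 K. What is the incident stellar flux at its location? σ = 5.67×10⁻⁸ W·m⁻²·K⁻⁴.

S ≈ 2790 W/m²

(1−a)S·πr² = σ·4πr²·T⁴ ⇒ S = 4σT⁴/(1−a).
S = 4·5.67×10⁻⁸·9.971×10⁹/0.810.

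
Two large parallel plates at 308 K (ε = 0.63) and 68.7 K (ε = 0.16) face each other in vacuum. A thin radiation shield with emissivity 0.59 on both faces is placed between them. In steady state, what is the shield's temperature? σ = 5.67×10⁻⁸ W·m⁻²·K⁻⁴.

T_s ≈ 287 K

In steady state the net flux on the hot side equals that on the cold side.
σ(T₁⁴−T_s⁴)/D₁ = σ(T_s⁴−T₂⁴)/D₂, with D₁ = 1/ε₁+1/ε_s−1 = 2.282, D₂ = 1/ε_s+1/ε₂−1 = 6.945.
Solve for T_s⁴: T_s⁴ = (D₂·T₁⁴ + D₁·T₂⁴)/(D₁+D₂) = 6.779×10⁹ K⁴.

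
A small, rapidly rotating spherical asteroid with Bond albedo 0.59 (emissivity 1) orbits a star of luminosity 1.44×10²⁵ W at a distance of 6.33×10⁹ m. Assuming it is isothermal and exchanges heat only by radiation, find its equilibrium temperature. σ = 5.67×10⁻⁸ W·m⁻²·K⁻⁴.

First find the stellar flux at distance d: S = L/(4πd²) = 1.44×10²⁵/(4π·(6.33×10⁹)²) = 28600 W/m².
For an isothermal sphere, absorbed (1−a)S·πr² = emitted σ·4πr²·T⁴, so T⁴ = (1−a)S/(4σ).
T⁴ = 0.410·28600/(4·5.67×10⁻⁸) = 5.170×10¹⁰ K⁴.

T ≈ 477 K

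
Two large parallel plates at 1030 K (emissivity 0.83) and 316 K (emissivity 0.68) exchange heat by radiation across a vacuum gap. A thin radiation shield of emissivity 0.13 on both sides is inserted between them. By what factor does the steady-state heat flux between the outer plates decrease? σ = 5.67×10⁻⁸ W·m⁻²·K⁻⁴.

Without shield: q₀ = σΔ(T⁴)/(1/ε₁+1/ε₂−1) with denominator 1.675.
With shield the two gaps are in series; the resistances add: (1/ε₁+1/ε_s−1)+(1/ε_s+1/ε₂−1) = 7.897+8.163 = 16.06.
Heat-flux ratio q₀/q = 16.06/1.675.

factor ≈ 9.59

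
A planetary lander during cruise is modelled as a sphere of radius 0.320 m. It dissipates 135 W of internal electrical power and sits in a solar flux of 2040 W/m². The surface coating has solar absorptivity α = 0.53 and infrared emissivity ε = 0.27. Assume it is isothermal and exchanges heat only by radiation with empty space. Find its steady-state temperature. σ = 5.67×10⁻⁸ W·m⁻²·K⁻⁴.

At steady state, absorbed solar power + internal power = radiated power.
Absorbed: α·S·A_cross = 0.53·2040·0.3217 = 347.8 W (cross-section πr²).
Total input = 347.8 + 135 = 482.8 W.
Radiated: εσ·A_surf·T⁴ with A_surf = 4πr² = 1.287 m².
T⁴ = 482.8/(0.27·5.67×10⁻⁸·1.287) = 2.451×10¹⁰ K⁴.

T ≈ 396 K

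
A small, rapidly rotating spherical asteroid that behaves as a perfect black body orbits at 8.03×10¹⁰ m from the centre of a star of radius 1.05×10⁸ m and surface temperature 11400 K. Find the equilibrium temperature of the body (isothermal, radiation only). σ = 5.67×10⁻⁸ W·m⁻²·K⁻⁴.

The star's surface emits σT_*⁴; at distance d the flux is S = σT_*⁴(R_*/d)².
S = 5.67×10⁻⁸·(11400)⁴·(1.05×10⁸/8.03×10¹⁰)² = 1637 W/m².
For an isothermal sphere T⁴ = (1−a)S/(4σ) = 7.219×10⁹ K⁴.

T ≈ 291 K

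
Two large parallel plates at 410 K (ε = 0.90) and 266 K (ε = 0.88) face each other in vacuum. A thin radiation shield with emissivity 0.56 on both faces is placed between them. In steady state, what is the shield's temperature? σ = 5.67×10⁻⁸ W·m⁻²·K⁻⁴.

T_s ≈ 360 K

In steady state the net flux on the hot side equals that on the cold side.
σ(T₁⁴−T_s⁴)/D₁ = σ(T_s⁴−T₂⁴)/D₂, with D₁ = 1/ε₁+1/ε_s−1 = 1.897, D₂ = 1/ε_s+1/ε₂−1 = 1.922.
Solve for T_s⁴: T_s⁴ = (D₂·T₁⁴ + D₁·T₂⁴)/(D₁+D₂) = 1.671×10¹⁰ K⁴.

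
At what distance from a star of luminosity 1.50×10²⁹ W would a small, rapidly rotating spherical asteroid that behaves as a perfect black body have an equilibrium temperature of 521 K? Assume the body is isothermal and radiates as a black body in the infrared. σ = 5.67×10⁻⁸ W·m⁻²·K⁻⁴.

d ≈ 8.45×10¹¹ m

For an isothermal black-emitting sphere, (1−a)S·πr² = σ·4πr²·T⁴ ⇒ S = 4σT⁴/(1−a).
S = 4·5.67×10⁻⁸·(521)⁴/1.00 = 16710 W/m².
Flux falls as S = L/(4πd²), so d = √(L/(4πS)) = √(1.50×10²⁹/(4π·16710)).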